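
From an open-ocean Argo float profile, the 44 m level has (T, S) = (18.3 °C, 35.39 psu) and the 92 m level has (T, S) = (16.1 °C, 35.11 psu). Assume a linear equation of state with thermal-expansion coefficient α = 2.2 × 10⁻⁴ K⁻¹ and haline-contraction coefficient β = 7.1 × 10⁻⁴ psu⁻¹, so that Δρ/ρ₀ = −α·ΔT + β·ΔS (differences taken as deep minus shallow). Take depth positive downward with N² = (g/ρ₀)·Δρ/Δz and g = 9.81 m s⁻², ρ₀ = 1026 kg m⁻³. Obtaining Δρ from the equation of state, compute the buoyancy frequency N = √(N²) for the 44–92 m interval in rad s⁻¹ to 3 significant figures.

ΔT = -2.2 K, ΔS = -0.28 psu (deep − shallow).
Δρ/ρ₀ = −αΔT + βΔS = 4.84 × 10⁻⁴ − 1.988 × 10⁻⁴ = 2.852 × 10⁻⁴, so Δρ ≈ 0.2926 kg m⁻³.
N² = (g/ρ₀)·Δρ/Δz = g·(Δρ/ρ₀)/Δz = 9.81 × 2.852 × 10⁻⁴ / 48 = 5.8288 × 10⁻⁵ s⁻².
N = √(5.8288 × 10⁻⁵) = 7.6347 × 10⁻³ rad s⁻¹ ≈ 7.63 × 10⁻³ rad s⁻¹.

7.63 × 10⁻³ rad s⁻¹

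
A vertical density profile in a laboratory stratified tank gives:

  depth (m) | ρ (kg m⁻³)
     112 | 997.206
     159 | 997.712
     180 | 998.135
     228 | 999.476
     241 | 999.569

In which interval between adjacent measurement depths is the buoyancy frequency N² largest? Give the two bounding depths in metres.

Compute the density gradient over each adjacent pair:
  112–159 m: Δρ/Δz = 0.506/47 = 0.011 kg m⁻⁴
  159–180 m: Δρ/Δz = 0.423/21 = 0.020 kg m⁻⁴
  180–228 m: Δρ/Δz = 1.341/48 = 0.028 kg m⁻⁴
  228–241 m: Δρ/Δz = 0.093/13 = 7.2 × 10⁻³ kg m⁻⁴
The largest gradient is in the 180–228 m interval — the pycnocline.

180–228 m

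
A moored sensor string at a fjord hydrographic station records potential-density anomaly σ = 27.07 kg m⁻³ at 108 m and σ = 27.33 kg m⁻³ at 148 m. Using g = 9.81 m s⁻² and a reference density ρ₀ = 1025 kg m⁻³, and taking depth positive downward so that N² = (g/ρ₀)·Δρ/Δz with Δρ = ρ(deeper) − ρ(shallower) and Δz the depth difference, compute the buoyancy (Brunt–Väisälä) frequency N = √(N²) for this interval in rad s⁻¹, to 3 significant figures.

7.89 × 10⁻³ rad s⁻¹

Δρ = 1027.33 − 1027.07 = 0.26 kg m⁻³ over Δz = 148 − 108 = 40 m.
N² = (9.81/1025) × (0.26/40) = 6.2210 × 10⁻⁵ s⁻².
N = √(6.2210 × 10⁻⁵) = 7.8873 × 10⁻³ rad s⁻¹ ≈ 7.89 × 10⁻³ rad s⁻¹.
N² > 0, so the interval is statically stable.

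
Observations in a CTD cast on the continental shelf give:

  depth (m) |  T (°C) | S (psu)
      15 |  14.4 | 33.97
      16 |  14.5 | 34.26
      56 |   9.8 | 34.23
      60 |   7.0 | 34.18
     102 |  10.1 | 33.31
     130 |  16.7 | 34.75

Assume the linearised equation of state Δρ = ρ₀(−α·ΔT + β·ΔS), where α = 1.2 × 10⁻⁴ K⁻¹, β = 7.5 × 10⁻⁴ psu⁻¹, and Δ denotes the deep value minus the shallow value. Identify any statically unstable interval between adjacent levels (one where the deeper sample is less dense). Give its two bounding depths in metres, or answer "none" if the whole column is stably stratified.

60–102 m

Evaluate Δρ/ρ₀ = −αΔT + βΔS across each adjacent pair:
  15–16 m: −αΔT+βΔS = −(1.2 × 10⁻⁴)(+0.1)+(7.5 × 10⁻⁴)(+0.29) = 2.1 × 10⁻⁴ → stable
  16–56 m: −αΔT+βΔS = −(1.2 × 10⁻⁴)(-4.7)+(7.5 × 10⁻⁴)(-0.03) = 5.4 × 10⁻⁴ → stable
  56–60 m: −αΔT+βΔS = −(1.2 × 10⁻⁴)(-2.8)+(7.5 × 10⁻⁴)(-0.05) = 3.0 × 10⁻⁴ → stable
  60–102 m: −αΔT+βΔS = −(1.2 × 10⁻⁴)(+3.1)+(7.5 × 10⁻⁴)(-0.87) = -1.0 × 10⁻³ → UNSTABLE
  102–130 m: −αΔT+βΔS = −(1.2 × 10⁻⁴)(+6.6)+(7.5 × 10⁻⁴)(+1.44) = 2.9 × 10⁻⁴ → stable
The 60–102 m interval has Δρ < 0: lighter water underlies denser water.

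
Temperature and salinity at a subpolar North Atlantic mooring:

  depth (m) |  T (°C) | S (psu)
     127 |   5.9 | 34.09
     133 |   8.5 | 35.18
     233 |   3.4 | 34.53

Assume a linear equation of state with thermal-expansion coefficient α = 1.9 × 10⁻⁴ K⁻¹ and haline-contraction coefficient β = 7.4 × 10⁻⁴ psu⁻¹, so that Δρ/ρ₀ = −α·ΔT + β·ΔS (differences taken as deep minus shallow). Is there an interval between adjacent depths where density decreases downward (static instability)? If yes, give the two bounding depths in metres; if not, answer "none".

Evaluate Δρ/ρ₀ = −αΔT + βΔS across each adjacent pair:
  127–133 m: −αΔT+βΔS = −(1.9 × 10⁻⁴)(+2.6)+(7.4 × 10⁻⁴)(+1.09) = 3.1 × 10⁻⁴ → stable
  133–233 m: −αΔT+βΔS = −(1.9 × 10⁻⁴)(-5.1)+(7.4 × 10⁻⁴)(-0.65) = 4.9 × 10⁻⁴ → stable
Every interval has Δρ > 0: the column is stably stratified throughout.

none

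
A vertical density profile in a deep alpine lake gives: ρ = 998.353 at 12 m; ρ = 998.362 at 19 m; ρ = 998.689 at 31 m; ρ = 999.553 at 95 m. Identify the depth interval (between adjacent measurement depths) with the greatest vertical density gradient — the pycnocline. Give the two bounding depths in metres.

Compute the density gradient over each adjacent pair:
  12–19 m: Δρ/Δz = 0.009/7 = 1.3 × 10⁻³ kg m⁻⁴
  19–31 m: Δρ/Δz = 0.327/12 = 0.027 kg m⁻⁴
  31–95 m: Δρ/Δz = 0.864/64 = 0.013 kg m⁻⁴
The largest gradient is in the 19–31 m interval — the pycnocline.

19–31 m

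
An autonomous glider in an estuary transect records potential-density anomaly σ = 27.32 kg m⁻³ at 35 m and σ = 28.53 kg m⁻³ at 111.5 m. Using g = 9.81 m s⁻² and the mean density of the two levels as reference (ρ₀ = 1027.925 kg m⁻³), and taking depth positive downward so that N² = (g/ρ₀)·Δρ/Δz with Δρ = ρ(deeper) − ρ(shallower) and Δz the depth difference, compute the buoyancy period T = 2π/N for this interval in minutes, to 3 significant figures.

8.52 min

Δρ = 1028.53 − 1027.32 = 1.21 kg m⁻³ over Δz = 111.5 − 35 = 76.5 m.
N² = (9.81/1027.925) × (1.21/76.5) = 1.5095 × 10⁻⁴ s⁻².
N = √(1.5095 × 10⁻⁴) = 0.012286 rad s⁻¹, so T = 2π/N = 511.41 s = 8.5235 min ≈ 8.52 min.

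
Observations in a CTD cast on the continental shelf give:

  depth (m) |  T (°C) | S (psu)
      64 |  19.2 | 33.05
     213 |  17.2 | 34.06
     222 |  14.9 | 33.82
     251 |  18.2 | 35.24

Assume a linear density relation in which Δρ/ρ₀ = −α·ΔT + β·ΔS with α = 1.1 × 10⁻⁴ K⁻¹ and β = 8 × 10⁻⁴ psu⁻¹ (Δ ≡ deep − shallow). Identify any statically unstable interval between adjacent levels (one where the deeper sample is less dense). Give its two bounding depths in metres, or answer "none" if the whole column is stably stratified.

Evaluate Δρ/ρ₀ = −αΔT + βΔS across each adjacent pair:
  64–213 m: −αΔT+βΔS = −(1.1 × 10⁻⁴)(-2.0)+(8 × 10⁻⁴)(+1.01) = 1.0 × 10⁻³ → stable
  213–222 m: −αΔT+βΔS = −(1.1 × 10⁻⁴)(-2.3)+(8 × 10⁻⁴)(-0.24) = 6.1 × 10⁻⁵ → stable
  222–251 m: −αΔT+βΔS = −(1.1 × 10⁻⁴)(+3.3)+(8 × 10⁻⁴)(+1.42) = 7.7 × 10⁻⁴ → stable
Every interval has Δρ > 0: the column is stably stratified throughout.

none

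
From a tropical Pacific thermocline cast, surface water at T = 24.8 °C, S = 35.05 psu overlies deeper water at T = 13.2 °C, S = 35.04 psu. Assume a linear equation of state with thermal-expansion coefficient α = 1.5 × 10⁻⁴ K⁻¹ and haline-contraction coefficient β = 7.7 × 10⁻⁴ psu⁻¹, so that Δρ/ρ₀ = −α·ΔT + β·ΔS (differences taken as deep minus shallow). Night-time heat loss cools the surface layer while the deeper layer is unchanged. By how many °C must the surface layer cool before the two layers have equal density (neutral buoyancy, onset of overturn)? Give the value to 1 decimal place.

Neutral buoyancy requires Δρ = 0, i.e. −α(T_deep − T_surf′) + β(S_deep − S_surf) = 0.
T_surf′ = T_deep − (β/α)·ΔS = 13.2 − (7.7 × 10⁻⁴/1.5 × 10⁻⁴)·(-0.01) = 13.251 °C.
Cooling required: 24.8 − (13.251) = 11.549 °C.

11.5 °C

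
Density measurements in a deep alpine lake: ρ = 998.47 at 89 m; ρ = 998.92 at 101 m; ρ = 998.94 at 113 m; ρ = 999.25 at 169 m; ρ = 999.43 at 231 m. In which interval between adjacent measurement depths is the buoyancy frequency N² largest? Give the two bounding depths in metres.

Compute the density gradient over each adjacent pair:
  89–101 m: Δρ/Δz = 0.45/12 = 0.037 kg m⁻⁴
  101–113 m: Δρ/Δz = 0.02/12 = 1.7 × 10⁻³ kg m⁻⁴
  113–169 m: Δρ/Δz = 0.31/56 = 5.5 × 10⁻³ kg m⁻⁴
  169–231 m: Δρ/Δz = 0.18/62 = 2.9 × 10⁻³ kg m⁻⁴
The largest gradient is in the 89–101 m interval — the pycnocline.

89–101 m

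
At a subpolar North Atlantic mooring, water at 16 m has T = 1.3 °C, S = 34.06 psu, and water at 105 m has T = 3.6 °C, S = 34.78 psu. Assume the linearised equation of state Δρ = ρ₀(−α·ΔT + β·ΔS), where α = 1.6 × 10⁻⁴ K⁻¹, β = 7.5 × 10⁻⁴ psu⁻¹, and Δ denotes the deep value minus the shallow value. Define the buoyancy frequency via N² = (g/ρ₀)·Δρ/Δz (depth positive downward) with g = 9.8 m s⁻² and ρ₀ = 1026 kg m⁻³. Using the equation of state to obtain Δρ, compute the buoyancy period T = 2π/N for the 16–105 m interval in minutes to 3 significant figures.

24.1 min

ΔT = +2.3 K, ΔS = +0.72 psu (deep − shallow).
Δρ/ρ₀ = −αΔT + βΔS = -3.68 × 10⁻⁴ + 5.40 × 10⁻⁴ = 1.72 × 10⁻⁴, so Δρ ≈ 0.1765 kg m⁻³.
N² = (g/ρ₀)·Δρ/Δz = g·(Δρ/ρ₀)/Δz = 9.8 × 1.72 × 10⁻⁴ / 89 = 1.8939 × 10⁻⁵ s⁻².
N = √(1.8939 × 10⁻⁵) = 4.3519 × 10⁻³ rad s⁻¹ → T = 2π/N = 1.4438 × 10³ s = 24.063 min ≈ 24.1 min.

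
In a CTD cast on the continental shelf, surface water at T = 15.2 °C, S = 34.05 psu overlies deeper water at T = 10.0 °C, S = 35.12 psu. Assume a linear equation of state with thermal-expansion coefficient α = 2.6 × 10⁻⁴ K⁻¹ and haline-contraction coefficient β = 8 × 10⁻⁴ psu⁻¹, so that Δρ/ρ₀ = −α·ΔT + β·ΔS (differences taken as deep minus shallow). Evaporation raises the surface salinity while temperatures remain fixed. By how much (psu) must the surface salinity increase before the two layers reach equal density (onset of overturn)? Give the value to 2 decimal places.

2.76 psu

Neutral buoyancy requires −α(T_deep − T_surf) + β(S_deep − S_surf′) = 0.
S_surf′ = S_deep − (α/β)·ΔT = 35.12 − (2.6 × 10⁻⁴/8 × 10⁻⁴)·(-5.2) = 36.8100 psu.
Increase required: 36.8100 − 34.05 = 2.7600 psu.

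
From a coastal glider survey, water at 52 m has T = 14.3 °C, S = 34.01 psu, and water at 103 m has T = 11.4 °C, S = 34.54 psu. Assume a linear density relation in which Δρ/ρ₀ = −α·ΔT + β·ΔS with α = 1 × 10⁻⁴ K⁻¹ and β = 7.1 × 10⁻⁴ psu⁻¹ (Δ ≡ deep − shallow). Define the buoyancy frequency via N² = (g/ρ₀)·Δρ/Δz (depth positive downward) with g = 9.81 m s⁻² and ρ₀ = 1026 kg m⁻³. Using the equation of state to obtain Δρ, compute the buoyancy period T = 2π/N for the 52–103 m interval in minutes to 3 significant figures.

9.25 min

ΔT = -2.9 K, ΔS = +0.53 psu (deep − shallow).
Δρ/ρ₀ = −αΔT + βΔS = 2.90 × 10⁻⁴ + 3.763 × 10⁻⁴ = 6.663 × 10⁻⁴, so Δρ ≈ 0.6836 kg m⁻³.
N² = (g/ρ₀)·Δρ/Δz = g·(Δρ/ρ₀)/Δz = 9.81 × 6.663 × 10⁻⁴ / 51 = 1.2816 × 10⁻⁴ s⁻².
N = √(1.2816 × 10⁻⁴) = 0.011321 rad s⁻¹ → T = 2π/N = 555.00 s = 9.2500 min ≈ 9.25 min.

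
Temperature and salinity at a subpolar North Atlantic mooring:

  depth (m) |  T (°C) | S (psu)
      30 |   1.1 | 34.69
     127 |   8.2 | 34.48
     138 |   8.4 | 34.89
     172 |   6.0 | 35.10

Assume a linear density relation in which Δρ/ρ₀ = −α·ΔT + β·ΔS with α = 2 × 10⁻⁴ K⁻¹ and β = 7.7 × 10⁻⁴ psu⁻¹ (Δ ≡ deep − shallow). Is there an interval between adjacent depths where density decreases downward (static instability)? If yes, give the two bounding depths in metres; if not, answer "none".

30–127 m

Evaluate Δρ/ρ₀ = −αΔT + βΔS across each adjacent pair:
  30–127 m: −αΔT+βΔS = −(2 × 10⁻⁴)(+7.1)+(7.7 × 10⁻⁴)(-0.21) = -1.6 × 10⁻³ → UNSTABLE
  127–138 m: −αΔT+βΔS = −(2 × 10⁻⁴)(+0.2)+(7.7 × 10⁻⁴)(+0.41) = 2.8 × 10⁻⁴ → stable
  138–172 m: −αΔT+βΔS = −(2 × 10⁻⁴)(-2.4)+(7.7 × 10⁻⁴)(+0.21) = 6.4 × 10⁻⁴ → stable
The 30–127 m interval has Δρ < 0: lighter water underlies denser water.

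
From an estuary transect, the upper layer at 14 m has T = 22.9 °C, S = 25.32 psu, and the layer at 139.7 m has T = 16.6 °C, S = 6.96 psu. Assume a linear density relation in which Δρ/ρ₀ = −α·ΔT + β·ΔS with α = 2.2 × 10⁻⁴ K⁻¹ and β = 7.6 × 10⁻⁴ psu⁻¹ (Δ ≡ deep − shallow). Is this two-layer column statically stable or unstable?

ΔT = 16.6 − 22.9 = -6.3 K and ΔS = 6.96 − 25.32 = -18.36 psu (deep − shallow).
−αΔT = 1.386 × 10⁻³; βΔS = -0.0139536; sum Δρ/ρ₀ = -0.0125676.
Δρ/ρ₀ < 0, so Δρ < 0: deeper water is lighter → statically unstable; the column would overturn.

unstable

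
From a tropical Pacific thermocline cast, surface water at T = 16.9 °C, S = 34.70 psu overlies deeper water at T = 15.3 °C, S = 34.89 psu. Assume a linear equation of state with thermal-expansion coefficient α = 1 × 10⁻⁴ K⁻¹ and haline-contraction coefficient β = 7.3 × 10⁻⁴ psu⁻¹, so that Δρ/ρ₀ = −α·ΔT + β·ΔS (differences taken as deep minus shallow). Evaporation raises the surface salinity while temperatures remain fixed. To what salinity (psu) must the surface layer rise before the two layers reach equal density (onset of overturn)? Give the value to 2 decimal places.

Neutral buoyancy requires −α(T_deep − T_surf) + β(S_deep − S_surf′) = 0.
S_surf′ = S_deep − (α/β)·ΔT = 34.89 − (1 × 10⁻⁴/7.3 × 10⁻⁴)·(-1.6) = 35.1092 psu.
Increase required: 35.1092 − 34.70 = 0.4092 psu.

35.11 psu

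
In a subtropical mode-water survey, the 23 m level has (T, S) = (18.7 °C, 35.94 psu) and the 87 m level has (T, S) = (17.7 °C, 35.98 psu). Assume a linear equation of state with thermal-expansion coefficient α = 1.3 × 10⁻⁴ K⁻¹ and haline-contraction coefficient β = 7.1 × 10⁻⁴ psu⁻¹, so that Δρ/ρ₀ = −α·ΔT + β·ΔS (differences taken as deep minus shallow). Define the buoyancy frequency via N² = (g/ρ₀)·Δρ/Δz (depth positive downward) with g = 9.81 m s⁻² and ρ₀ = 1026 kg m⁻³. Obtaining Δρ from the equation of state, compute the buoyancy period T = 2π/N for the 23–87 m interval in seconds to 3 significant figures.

ΔT = -1.0 K, ΔS = +0.04 psu (deep − shallow).
Δρ/ρ₀ = −αΔT + βΔS = 1.30 × 10⁻⁴ + 2.84 × 10⁻⁵ = 1.584 × 10⁻⁴, so Δρ ≈ 0.1625 kg m⁻³.
N² = (g/ρ₀)·Δρ/Δz = g·(Δρ/ρ₀)/Δz = 9.81 × 1.584 × 10⁻⁴ / 64 = 2.4280 × 10⁻⁵ s⁻².
N = √(2.4280 × 10⁻⁵) = 4.9275 × 10⁻³ rad s⁻¹ → T = 2π/N = 1.2751 × 10³ s ≈ 1.28 × 10³ s.

1.28 × 10³ s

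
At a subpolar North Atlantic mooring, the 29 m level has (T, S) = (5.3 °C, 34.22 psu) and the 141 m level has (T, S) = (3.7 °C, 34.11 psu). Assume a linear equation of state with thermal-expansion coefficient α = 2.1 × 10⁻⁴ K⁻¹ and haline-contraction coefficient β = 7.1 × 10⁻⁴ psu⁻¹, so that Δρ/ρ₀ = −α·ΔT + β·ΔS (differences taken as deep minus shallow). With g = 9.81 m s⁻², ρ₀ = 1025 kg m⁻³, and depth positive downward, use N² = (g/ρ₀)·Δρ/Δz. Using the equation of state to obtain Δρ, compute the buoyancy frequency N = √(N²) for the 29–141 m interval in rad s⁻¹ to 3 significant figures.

ΔT = -1.6 K, ΔS = -0.11 psu (deep − shallow).
Δρ/ρ₀ = −αΔT + βΔS = 3.36 × 10⁻⁴ − 7.81 × 10⁻⁵ = 2.579 × 10⁻⁴, so Δρ ≈ 0.2643 kg m⁻³.
N² = (g/ρ₀)·Δρ/Δz = g·(Δρ/ρ₀)/Δz = 9.81 × 2.579 × 10⁻⁴ / 112 = 2.2589 × 10⁻⁵ s⁻².
N = √(2.2589 × 10⁻⁵) = 4.7528 × 10⁻³ rad s⁻¹ ≈ 4.75 × 10⁻³ rad s⁻¹.

4.75 × 10⁻³ rad s⁻¹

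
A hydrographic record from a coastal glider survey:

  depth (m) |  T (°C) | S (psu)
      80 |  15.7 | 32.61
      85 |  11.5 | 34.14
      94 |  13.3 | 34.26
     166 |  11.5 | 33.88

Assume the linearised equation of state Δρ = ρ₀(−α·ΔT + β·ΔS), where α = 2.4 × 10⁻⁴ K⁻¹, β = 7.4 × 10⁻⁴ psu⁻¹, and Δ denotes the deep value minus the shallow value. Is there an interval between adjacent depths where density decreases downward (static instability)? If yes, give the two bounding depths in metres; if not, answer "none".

Evaluate Δρ/ρ₀ = −αΔT + βΔS across each adjacent pair:
  80–85 m: −αΔT+βΔS = −(2.4 × 10⁻⁴)(-4.2)+(7.4 × 10⁻⁴)(+1.53) = 2.1 × 10⁻³ → stable
  85–94 m: −αΔT+βΔS = −(2.4 × 10⁻⁴)(+1.8)+(7.4 × 10⁻⁴)(+0.12) = -3.4 × 10⁻⁴ → UNSTABLE
  94–166 m: −αΔT+βΔS = −(2.4 × 10⁻⁴)(-1.8)+(7.4 × 10⁻⁴)(-0.38) = 1.5 × 10⁻⁴ → stable
The 85–94 m interval has Δρ < 0: lighter water underlies denser water.

85–94 m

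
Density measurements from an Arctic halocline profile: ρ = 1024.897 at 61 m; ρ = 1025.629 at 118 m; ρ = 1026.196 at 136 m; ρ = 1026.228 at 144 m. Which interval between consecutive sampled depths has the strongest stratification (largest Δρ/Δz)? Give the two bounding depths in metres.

118–136 m

Compute the density gradient over each adjacent pair:
  61–118 m: Δρ/Δz = 0.732/57 = 0.013 kg m⁻⁴
  118–136 m: Δρ/Δz = 0.567/18 = 0.032 kg m⁻⁴
  136–144 m: Δρ/Δz = 0.032/8 = 4.0 × 10⁻³ kg m⁻⁴
The largest gradient is in the 118–136 m interval — the pycnocline.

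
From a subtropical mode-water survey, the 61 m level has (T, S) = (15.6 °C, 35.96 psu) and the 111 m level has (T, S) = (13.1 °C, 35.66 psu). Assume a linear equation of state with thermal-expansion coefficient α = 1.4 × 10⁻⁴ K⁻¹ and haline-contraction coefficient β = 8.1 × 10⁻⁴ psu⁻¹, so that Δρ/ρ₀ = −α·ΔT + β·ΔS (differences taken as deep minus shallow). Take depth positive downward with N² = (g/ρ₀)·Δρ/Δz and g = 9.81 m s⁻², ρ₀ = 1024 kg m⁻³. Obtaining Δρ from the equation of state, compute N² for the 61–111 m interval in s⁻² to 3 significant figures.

2.10 × 10⁻⁵ s⁻²

ΔT = -2.5 K, ΔS = -0.30 psu (deep − shallow).
Δρ/ρ₀ = −αΔT + βΔS = 3.50 × 10⁻⁴ − 2.43 × 10⁻⁴ = 1.07 × 10⁻⁴, so Δρ ≈ 0.1096 kg m⁻³.
N² = (g/ρ₀)·Δρ/Δz = g·(Δρ/ρ₀)/Δz = 9.81 × 1.07 × 10⁻⁴ / 50 = 2.0993 × 10⁻⁵ s⁻² ≈ 2.10 × 10⁻⁵ s⁻².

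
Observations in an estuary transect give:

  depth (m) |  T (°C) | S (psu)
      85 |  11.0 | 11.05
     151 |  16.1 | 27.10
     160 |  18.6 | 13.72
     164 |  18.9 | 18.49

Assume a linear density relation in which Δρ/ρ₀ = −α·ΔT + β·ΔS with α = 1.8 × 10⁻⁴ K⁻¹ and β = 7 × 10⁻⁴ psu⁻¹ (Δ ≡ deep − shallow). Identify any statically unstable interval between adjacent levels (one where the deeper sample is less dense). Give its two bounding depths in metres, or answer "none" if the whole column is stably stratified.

151–160 m

Evaluate Δρ/ρ₀ = −αΔT + βΔS across each adjacent pair:
  85–151 m: −αΔT+βΔS = −(1.8 × 10⁻⁴)(+5.1)+(7 × 10⁻⁴)(+16.05) = 0.010 → stable
  151–160 m: −αΔT+βΔS = −(1.8 × 10⁻⁴)(+2.5)+(7 × 10⁻⁴)(-13.38) = -9.8 × 10⁻³ → UNSTABLE
  160–164 m: −αΔT+βΔS = −(1.8 × 10⁻⁴)(+0.3)+(7 × 10⁻⁴)(+4.77) = 3.3 × 10⁻³ → stable
The 151–160 m interval has Δρ < 0: lighter water underlies denser water.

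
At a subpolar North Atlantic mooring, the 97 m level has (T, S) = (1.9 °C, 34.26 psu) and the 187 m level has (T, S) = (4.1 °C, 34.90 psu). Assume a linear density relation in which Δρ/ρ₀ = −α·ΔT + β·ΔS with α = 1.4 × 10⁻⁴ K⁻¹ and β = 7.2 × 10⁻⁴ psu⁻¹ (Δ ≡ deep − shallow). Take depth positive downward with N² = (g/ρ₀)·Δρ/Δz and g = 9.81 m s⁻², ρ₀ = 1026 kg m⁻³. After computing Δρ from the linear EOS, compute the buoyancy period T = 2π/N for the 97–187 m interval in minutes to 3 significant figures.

25.7 min

ΔT = +2.2 K, ΔS = +0.64 psu (deep − shallow).
Δρ/ρ₀ = −αΔT + βΔS = -3.08 × 10⁻⁴ + 4.608 × 10⁻⁴ = 1.528 × 10⁻⁴, so Δρ ≈ 0.1568 kg m⁻³.
N² = (g/ρ₀)·Δρ/Δz = g·(Δρ/ρ₀)/Δz = 9.81 × 1.528 × 10⁻⁴ / 90 = 1.6655 × 10⁻⁵ s⁻².
N = √(1.6655 × 10⁻⁵) = 4.0811 × 10⁻³ rad s⁻¹ → T = 2π/N = 1.5396 × 10³ s = 25.660 min ≈ 25.7 min.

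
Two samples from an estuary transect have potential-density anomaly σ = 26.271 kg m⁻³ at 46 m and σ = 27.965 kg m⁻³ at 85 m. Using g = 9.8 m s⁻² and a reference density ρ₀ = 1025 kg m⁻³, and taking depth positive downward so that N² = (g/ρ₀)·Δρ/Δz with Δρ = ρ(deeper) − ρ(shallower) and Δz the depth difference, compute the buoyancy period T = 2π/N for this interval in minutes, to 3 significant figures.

5.14 min

Δρ = 1027.965 − 1026.271 = 1.694 kg m⁻³ over Δz = 85 − 46 = 39 m.
N² = (9.8/1025) × (1.694/39) = 4.1529 × 10⁻⁴ s⁻².
N = √(4.1529 × 10⁻⁴) = 0.020379 rad s⁻¹, so T = 2π/N = 308.32 s = 5.1387 min ≈ 5.14 min.
N² > 0, so the interval is statically stable.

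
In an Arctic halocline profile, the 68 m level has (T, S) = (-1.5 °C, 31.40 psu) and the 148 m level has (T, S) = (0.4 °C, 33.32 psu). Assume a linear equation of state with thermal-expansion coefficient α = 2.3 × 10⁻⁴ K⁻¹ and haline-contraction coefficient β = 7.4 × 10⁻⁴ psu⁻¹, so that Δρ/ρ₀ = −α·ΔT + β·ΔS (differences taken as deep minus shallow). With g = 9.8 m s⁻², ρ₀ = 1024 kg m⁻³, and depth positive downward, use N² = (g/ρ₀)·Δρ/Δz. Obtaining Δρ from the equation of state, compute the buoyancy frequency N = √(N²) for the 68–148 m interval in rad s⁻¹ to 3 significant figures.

0.0110 rad s⁻¹

ΔT = +1.9 K, ΔS = +1.92 psu (deep − shallow).
Δρ/ρ₀ = −αΔT + βΔS = -4.37 × 10⁻⁴ + 1.4208 × 10⁻³ = 9.838 × 10⁻⁴, so Δρ ≈ 1.007 kg m⁻³.
N² = (g/ρ₀)·Δρ/Δz = g·(Δρ/ρ₀)/Δz = 9.8 × 9.838 × 10⁻⁴ / 80 = 1.2052 × 10⁻⁴ s⁻².
N = √(1.2052 × 10⁻⁴) = 0.010978 rad s⁻¹ ≈ 0.0110 rad s⁻¹.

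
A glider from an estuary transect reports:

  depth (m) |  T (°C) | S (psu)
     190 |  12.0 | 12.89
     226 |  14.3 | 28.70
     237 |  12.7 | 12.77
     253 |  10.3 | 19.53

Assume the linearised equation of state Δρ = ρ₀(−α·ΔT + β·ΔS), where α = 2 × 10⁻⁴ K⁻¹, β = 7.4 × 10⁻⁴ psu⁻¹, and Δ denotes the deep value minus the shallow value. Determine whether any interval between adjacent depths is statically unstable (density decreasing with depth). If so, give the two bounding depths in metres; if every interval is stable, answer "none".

Evaluate Δρ/ρ₀ = −αΔT + βΔS across each adjacent pair:
  190–226 m: −αΔT+βΔS = −(2 × 10⁻⁴)(+2.3)+(7.4 × 10⁻⁴)(+15.81) = 0.011 → stable
  226–237 m: −αΔT+βΔS = −(2 × 10⁻⁴)(-1.6)+(7.4 × 10⁻⁴)(-15.93) = -0.011 → UNSTABLE
  237–253 m: −αΔT+βΔS = −(2 × 10⁻⁴)(-2.4)+(7.4 × 10⁻⁴)(+6.76) = 5.5 × 10⁻³ → stable
The 226–237 m interval has Δρ < 0: lighter water underlies denser water.

226–237 m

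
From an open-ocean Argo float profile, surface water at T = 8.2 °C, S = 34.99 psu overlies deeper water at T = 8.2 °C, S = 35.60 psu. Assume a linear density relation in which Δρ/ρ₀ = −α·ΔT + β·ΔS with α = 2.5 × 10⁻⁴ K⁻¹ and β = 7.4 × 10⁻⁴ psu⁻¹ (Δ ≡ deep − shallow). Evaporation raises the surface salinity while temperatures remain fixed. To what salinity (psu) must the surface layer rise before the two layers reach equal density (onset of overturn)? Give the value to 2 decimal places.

35.60 psu

Neutral buoyancy requires −α(T_deep − T_surf) + β(S_deep − S_surf′) = 0.
S_surf′ = S_deep − (α/β)·ΔT = 35.60 − (2.5 × 10⁻⁴/7.4 × 10⁻⁴)·(+0.0) = 35.6000 psu.
Increase required: 35.6000 − 34.99 = 0.6100 psu.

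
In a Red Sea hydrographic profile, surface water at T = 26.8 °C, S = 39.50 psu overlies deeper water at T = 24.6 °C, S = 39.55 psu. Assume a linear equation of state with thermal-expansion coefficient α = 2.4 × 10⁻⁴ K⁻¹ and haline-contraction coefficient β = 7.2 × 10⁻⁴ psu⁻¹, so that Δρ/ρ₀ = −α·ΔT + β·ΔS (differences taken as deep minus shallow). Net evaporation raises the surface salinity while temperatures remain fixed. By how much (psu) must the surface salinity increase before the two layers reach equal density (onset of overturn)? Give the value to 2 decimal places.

Neutral buoyancy requires −α(T_deep − T_surf) + β(S_deep − S_surf′) = 0.
S_surf′ = S_deep − (α/β)·ΔT = 39.55 − (2.4 × 10⁻⁴/7.2 × 10⁻⁴)·(-2.2) = 40.2833 psu.
Increase required: 40.2833 − 39.50 = 0.7833 psu.

0.78 psu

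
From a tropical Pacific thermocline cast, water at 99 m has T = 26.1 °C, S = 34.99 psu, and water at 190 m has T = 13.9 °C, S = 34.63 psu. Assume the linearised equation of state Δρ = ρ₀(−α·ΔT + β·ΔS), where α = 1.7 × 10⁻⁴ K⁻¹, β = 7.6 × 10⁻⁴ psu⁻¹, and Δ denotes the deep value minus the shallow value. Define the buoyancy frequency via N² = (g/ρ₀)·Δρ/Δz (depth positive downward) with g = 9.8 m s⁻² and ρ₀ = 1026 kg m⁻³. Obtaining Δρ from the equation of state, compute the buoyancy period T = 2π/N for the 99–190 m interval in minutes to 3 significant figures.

ΔT = -12.2 K, ΔS = -0.36 psu (deep − shallow).
Δρ/ρ₀ = −αΔT + βΔS = 2.074 × 10⁻³ − 2.736 × 10⁻⁴ = 1.8004 × 10⁻³, so Δρ ≈ 1.847 kg m⁻³.
N² = (g/ρ₀)·Δρ/Δz = g·(Δρ/ρ₀)/Δz = 9.8 × 1.8004 × 10⁻³ / 91 = 1.9389 × 10⁻⁴ s⁻².
N = √(1.9389 × 10⁻⁴) = 0.013924 rad s⁻¹ → T = 2π/N = 451.25 s = 7.5208 min ≈ 7.52 min.

7.52 min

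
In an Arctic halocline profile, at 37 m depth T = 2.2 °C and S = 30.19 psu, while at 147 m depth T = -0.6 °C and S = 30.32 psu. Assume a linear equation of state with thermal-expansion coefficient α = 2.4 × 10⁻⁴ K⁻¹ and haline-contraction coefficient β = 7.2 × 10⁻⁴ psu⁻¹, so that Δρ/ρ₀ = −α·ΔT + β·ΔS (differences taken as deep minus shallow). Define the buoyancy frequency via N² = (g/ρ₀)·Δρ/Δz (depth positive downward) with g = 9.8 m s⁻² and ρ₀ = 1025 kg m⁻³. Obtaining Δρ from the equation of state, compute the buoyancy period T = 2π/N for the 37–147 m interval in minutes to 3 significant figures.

ΔT = -2.8 K, ΔS = +0.13 psu (deep − shallow).
Δρ/ρ₀ = −αΔT + βΔS = 6.72 × 10⁻⁴ + 9.36 × 10⁻⁵ = 7.656 × 10⁻⁴, so Δρ ≈ 0.7847 kg m⁻³.
N² = (g/ρ₀)·Δρ/Δz = g·(Δρ/ρ₀)/Δz = 9.8 × 7.656 × 10⁻⁴ / 110 = 6.8208 × 10⁻⁵ s⁻².
N = √(6.8208 × 10⁻⁵) = 8.2588 × 10⁻³ rad s⁻¹ → T = 2π/N = 760.79 s = 12.680 min ≈ 12.7 min.

12.7 min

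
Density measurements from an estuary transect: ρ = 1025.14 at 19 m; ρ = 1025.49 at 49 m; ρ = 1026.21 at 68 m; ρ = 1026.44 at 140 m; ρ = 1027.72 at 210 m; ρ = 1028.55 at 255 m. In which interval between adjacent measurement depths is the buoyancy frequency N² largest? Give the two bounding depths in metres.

49–68 m

Compute the density gradient over each adjacent pair:
  19–49 m: Δρ/Δz = 0.35/30 = 0.012 kg m⁻⁴
  49–68 m: Δρ/Δz = 0.72/19 = 0.038 kg m⁻⁴
  68–140 m: Δρ/Δz = 0.23/72 = 3.2 × 10⁻³ kg m⁻⁴
  140–210 m: Δρ/Δz = 1.28/70 = 0.018 kg m⁻⁴
  210–255 m: Δρ/Δz = 0.83/45 = 0.018 kg m⁻⁴
The largest gradient is in the 49–68 m interval — the pycnocline.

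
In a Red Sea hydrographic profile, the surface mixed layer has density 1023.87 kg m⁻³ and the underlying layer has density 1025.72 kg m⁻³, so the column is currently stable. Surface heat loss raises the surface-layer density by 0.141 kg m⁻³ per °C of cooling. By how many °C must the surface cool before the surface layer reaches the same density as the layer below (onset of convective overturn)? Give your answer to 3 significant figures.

13.1 °C

Density deficit of the surface layer: 1025.72 − 1023.87 = 1.85 kg m⁻³.
Required change = 1.85 / 0.141 = 13.1 °C.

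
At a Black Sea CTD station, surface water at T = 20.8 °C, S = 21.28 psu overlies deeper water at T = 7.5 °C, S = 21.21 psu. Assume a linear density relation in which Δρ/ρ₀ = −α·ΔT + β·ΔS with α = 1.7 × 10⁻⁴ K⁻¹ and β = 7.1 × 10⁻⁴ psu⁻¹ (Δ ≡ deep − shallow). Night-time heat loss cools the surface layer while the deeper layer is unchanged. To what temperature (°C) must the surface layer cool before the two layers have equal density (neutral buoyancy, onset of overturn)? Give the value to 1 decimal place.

7.8 °C

Neutral buoyancy requires Δρ = 0, i.e. −α(T_deep − T_surf′) + β(S_deep − S_surf) = 0.
T_surf′ = T_deep − (β/α)·ΔS = 7.5 − (7.1 × 10⁻⁴/1.7 × 10⁻⁴)·(-0.07) = 7.792 °C.
Cooling required: 20.8 − (7.792) = 13.008 °C.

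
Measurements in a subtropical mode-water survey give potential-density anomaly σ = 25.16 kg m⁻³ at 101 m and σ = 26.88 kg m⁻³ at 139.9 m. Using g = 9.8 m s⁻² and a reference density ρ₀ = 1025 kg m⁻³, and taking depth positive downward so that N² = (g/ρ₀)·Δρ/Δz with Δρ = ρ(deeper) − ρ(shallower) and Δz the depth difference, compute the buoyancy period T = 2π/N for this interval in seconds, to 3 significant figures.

Δρ = 1026.88 − 1025.16 = 1.72 kg m⁻³ over Δz = 139.9 − 101 = 38.9 m.
N² = (9.8/1025) × (1.72/38.9) = 4.2275 × 10⁻⁴ s⁻².
N = √(4.2275 × 10⁻⁴) = 0.020561 rad s⁻¹, so T = 2π/N = 305.59 s ≈ 306 s.

306 s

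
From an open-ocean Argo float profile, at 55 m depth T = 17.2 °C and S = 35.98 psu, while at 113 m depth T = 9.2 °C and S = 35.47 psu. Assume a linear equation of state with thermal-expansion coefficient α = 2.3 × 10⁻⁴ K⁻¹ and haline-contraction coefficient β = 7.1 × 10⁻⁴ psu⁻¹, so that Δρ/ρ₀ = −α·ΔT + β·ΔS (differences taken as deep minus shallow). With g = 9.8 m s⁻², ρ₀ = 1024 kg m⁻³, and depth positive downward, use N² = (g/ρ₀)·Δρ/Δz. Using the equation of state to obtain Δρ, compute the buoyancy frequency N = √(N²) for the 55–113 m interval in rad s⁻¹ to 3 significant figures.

0.0158 rad s⁻¹

ΔT = -8.0 K, ΔS = -0.51 psu (deep − shallow).
Δρ/ρ₀ = −αΔT + βΔS = 1.84 × 10⁻³ − 3.621 × 10⁻⁴ = 1.4779 × 10⁻³, so Δρ ≈ 1.513 kg m⁻³.
N² = (g/ρ₀)·Δρ/Δz = g·(Δρ/ρ₀)/Δz = 9.8 × 1.4779 × 10⁻³ / 58 = 2.4971 × 10⁻⁴ s⁻².
N = √(2.4971 × 10⁻⁴) = 0.015802 rad s⁻¹ ≈ 0.0158 rad s⁻¹.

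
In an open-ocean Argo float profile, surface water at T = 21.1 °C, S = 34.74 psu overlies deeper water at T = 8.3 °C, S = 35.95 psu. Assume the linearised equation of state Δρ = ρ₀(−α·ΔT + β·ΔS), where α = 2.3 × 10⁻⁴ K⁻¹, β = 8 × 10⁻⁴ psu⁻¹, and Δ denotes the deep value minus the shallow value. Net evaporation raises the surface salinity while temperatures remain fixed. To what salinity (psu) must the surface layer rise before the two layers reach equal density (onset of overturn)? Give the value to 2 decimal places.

Neutral buoyancy requires −α(T_deep − T_surf) + β(S_deep − S_surf′) = 0.
S_surf′ = S_deep − (α/β)·ΔT = 35.95 − (2.3 × 10⁻⁴/8 × 10⁻⁴)·(-12.8) = 39.6300 psu.
Increase required: 39.6300 − 34.74 = 4.8900 psu.

39.63 psu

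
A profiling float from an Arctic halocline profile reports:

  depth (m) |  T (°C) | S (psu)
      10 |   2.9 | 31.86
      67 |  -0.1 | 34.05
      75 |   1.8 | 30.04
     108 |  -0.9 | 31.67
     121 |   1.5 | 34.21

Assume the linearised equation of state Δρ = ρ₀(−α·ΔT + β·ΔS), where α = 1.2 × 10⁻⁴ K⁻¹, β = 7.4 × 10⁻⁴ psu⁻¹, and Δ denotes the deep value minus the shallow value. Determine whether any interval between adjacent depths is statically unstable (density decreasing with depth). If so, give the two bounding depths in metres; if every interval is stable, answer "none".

Evaluate Δρ/ρ₀ = −αΔT + βΔS across each adjacent pair:
  10–67 m: −αΔT+βΔS = −(1.2 × 10⁻⁴)(-3.0)+(7.4 × 10⁻⁴)(+2.19) = 2.0 × 10⁻³ → stable
  67–75 m: −αΔT+βΔS = −(1.2 × 10⁻⁴)(+1.9)+(7.4 × 10⁻⁴)(-4.01) = -3.2 × 10⁻³ → UNSTABLE
  75–108 m: −αΔT+βΔS = −(1.2 × 10⁻⁴)(-2.7)+(7.4 × 10⁻⁴)(+1.63) = 1.5 × 10⁻³ → stable
  108–121 m: −αΔT+βΔS = −(1.2 × 10⁻⁴)(+2.4)+(7.4 × 10⁻⁴)(+2.54) = 1.6 × 10⁻³ → stable
The 67–75 m interval has Δρ < 0: lighter water underlies denser water.

67–75 m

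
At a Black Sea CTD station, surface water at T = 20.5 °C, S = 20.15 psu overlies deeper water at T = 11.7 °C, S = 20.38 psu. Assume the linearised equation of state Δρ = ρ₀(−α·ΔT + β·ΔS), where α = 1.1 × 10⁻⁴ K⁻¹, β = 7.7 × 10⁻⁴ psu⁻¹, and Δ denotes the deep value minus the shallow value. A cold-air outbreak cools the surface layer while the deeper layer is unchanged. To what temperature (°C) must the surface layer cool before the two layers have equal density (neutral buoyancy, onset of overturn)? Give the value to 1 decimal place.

10.1 °C

Neutral buoyancy requires Δρ = 0, i.e. −α(T_deep − T_surf′) + β(S_deep − S_surf) = 0.
T_surf′ = T_deep − (β/α)·ΔS = 11.7 − (7.7 × 10⁻⁴/1.1 × 10⁻⁴)·(+0.23) = 10.090 °C.
Cooling required: 20.5 − (10.090) = 10.410 °C.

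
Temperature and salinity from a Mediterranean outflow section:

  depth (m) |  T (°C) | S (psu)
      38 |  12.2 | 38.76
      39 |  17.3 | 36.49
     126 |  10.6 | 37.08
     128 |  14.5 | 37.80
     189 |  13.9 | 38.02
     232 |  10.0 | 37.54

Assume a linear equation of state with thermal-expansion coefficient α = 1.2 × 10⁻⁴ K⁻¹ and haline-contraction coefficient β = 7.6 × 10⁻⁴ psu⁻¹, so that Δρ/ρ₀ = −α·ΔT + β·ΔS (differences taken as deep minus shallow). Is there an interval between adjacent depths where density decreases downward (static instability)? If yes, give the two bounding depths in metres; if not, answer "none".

38–39 m

Evaluate Δρ/ρ₀ = −αΔT + βΔS across each adjacent pair:
  38–39 m: −αΔT+βΔS = −(1.2 × 10⁻⁴)(+5.1)+(7.6 × 10⁻⁴)(-2.27) = -2.3 × 10⁻³ → UNSTABLE
  39–126 m: −αΔT+βΔS = −(1.2 × 10⁻⁴)(-6.7)+(7.6 × 10⁻⁴)(+0.59) = 1.3 × 10⁻³ → stable
  126–128 m: −αΔT+βΔS = −(1.2 × 10⁻⁴)(+3.9)+(7.6 × 10⁻⁴)(+0.72) = 7.9 × 10⁻⁵ → stable
  128–189 m: −αΔT+βΔS = −(1.2 × 10⁻⁴)(-0.6)+(7.6 × 10⁻⁴)(+0.22) = 2.4 × 10⁻⁴ → stable
  189–232 m: −αΔT+βΔS = −(1.2 × 10⁻⁴)(-3.9)+(7.6 × 10⁻⁴)(-0.48) = 1.0 × 10⁻⁴ → stable
The 38–39 m interval has Δρ < 0: lighter water underlies denser water.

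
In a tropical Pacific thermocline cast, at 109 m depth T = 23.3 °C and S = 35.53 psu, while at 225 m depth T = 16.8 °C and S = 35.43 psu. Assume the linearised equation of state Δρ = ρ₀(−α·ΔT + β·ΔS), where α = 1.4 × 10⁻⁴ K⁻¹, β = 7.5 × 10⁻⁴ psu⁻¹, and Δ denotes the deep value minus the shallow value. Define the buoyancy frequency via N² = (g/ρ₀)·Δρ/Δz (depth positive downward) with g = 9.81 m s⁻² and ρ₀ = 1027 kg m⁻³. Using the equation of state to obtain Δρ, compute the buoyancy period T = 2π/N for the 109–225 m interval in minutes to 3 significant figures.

12.5 min

ΔT = -6.5 K, ΔS = -0.10 psu (deep − shallow).
Δρ/ρ₀ = −αΔT + βΔS = 9.10 × 10⁻⁴ − 7.50 × 10⁻⁵ = 8.35 × 10⁻⁴, so Δρ ≈ 0.8575 kg m⁻³.
N² = (g/ρ₀)·Δρ/Δz = g·(Δρ/ρ₀)/Δz = 9.81 × 8.35 × 10⁻⁴ / 116 = 7.0615 × 10⁻⁵ s⁻².
N = √(7.0615 × 10⁻⁵) = 8.4033 × 10⁻³ rad s⁻¹ → T = 2π/N = 747.70 s = 12.462 min ≈ 12.5 min.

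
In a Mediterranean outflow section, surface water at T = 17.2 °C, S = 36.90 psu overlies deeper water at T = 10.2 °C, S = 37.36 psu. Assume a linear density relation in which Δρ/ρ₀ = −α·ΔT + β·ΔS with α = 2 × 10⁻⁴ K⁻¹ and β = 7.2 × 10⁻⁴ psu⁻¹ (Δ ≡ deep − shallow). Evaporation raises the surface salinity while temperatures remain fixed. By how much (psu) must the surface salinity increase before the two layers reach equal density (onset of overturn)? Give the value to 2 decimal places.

2.40 psu

Neutral buoyancy requires −α(T_deep − T_surf) + β(S_deep − S_surf′) = 0.
S_surf′ = S_deep − (α/β)·ΔT = 37.36 − (2 × 10⁻⁴/7.2 × 10⁻⁴)·(-7.0) = 39.3044 psu.
Increase required: 39.3044 − 36.90 = 2.4044 psu.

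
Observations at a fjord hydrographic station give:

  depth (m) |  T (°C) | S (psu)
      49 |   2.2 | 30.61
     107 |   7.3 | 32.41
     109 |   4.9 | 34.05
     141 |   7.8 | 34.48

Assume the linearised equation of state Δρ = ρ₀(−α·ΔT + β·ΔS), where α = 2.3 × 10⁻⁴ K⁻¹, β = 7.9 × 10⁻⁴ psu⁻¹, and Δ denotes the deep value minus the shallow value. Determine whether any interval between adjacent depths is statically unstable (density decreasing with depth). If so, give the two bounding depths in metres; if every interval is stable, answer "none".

109–141 m

Evaluate Δρ/ρ₀ = −αΔT + βΔS across each adjacent pair:
  49–107 m: −αΔT+βΔS = −(2.3 × 10⁻⁴)(+5.1)+(7.9 × 10⁻⁴)(+1.80) = 2.5 × 10⁻⁴ → stable
  107–109 m: −αΔT+βΔS = −(2.3 × 10⁻⁴)(-2.4)+(7.9 × 10⁻⁴)(+1.64) = 1.8 × 10⁻³ → stable
  109–141 m: −αΔT+βΔS = −(2.3 × 10⁻⁴)(+2.9)+(7.9 × 10⁻⁴)(+0.43) = -3.3 × 10⁻⁴ → UNSTABLE
The 109–141 m interval has Δρ < 0: lighter water underlies denser water.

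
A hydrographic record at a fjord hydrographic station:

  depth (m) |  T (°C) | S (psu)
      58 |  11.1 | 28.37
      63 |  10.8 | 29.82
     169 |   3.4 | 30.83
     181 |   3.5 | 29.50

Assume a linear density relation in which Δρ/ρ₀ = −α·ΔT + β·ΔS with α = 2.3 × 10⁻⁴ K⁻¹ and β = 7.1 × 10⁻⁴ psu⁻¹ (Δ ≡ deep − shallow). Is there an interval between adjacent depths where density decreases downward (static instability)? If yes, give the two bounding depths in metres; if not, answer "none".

169–181 m

Evaluate Δρ/ρ₀ = −αΔT + βΔS across each adjacent pair:
  58–63 m: −αΔT+βΔS = −(2.3 × 10⁻⁴)(-0.3)+(7.1 × 10⁻⁴)(+1.45) = 1.1 × 10⁻³ → stable
  63–169 m: −αΔT+βΔS = −(2.3 × 10⁻⁴)(-7.4)+(7.1 × 10⁻⁴)(+1.01) = 2.4 × 10⁻³ → stable
  169–181 m: −αΔT+βΔS = −(2.3 × 10⁻⁴)(+0.1)+(7.1 × 10⁻⁴)(-1.33) = -9.7 × 10⁻⁴ → UNSTABLE
The 169–181 m interval has Δρ < 0: lighter water underlies denser water.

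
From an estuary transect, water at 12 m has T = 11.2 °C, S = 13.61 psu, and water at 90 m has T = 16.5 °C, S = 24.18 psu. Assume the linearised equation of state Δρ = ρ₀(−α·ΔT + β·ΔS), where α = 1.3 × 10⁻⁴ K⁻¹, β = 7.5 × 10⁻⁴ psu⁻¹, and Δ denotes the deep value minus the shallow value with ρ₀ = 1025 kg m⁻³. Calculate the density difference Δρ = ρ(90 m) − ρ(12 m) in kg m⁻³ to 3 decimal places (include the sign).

ΔT = +5.3 K, ΔS = +10.57 psu (deep − shallow).
Δρ/ρ₀ = −(1.3 × 10⁻⁴)(+5.3) + (7.5 × 10⁻⁴)(+10.57) = 7.2385 × 10⁻³.
Δρ = 1025 × (7.2385 × 10⁻³) = +7.419 kg m⁻³.
Positive Δρ: denser below, stable.

+7.419 kg m⁻³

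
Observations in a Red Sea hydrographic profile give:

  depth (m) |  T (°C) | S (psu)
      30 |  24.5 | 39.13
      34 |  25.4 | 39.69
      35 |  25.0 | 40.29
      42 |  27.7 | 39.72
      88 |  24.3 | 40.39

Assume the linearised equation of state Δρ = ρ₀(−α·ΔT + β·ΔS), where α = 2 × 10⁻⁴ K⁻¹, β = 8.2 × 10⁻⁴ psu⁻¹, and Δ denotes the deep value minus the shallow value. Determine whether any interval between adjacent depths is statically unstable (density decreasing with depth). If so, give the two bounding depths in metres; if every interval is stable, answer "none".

35–42 m

Evaluate Δρ/ρ₀ = −αΔT + βΔS across each adjacent pair:
  30–34 m: −αΔT+βΔS = −(2 × 10⁻⁴)(+0.9)+(8.2 × 10⁻⁴)(+0.56) = 2.8 × 10⁻⁴ → stable
  34–35 m: −αΔT+βΔS = −(2 × 10⁻⁴)(-0.4)+(8.2 × 10⁻⁴)(+0.60) = 5.7 × 10⁻⁴ → stable
  35–42 m: −αΔT+βΔS = −(2 × 10⁻⁴)(+2.7)+(8.2 × 10⁻⁴)(-0.57) = -1.0 × 10⁻³ → UNSTABLE
  42–88 m: −αΔT+βΔS = −(2 × 10⁻⁴)(-3.4)+(8.2 × 10⁻⁴)(+0.67) = 1.2 × 10⁻³ → stable
The 35–42 m interval has Δρ < 0: lighter water underlies denser water.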